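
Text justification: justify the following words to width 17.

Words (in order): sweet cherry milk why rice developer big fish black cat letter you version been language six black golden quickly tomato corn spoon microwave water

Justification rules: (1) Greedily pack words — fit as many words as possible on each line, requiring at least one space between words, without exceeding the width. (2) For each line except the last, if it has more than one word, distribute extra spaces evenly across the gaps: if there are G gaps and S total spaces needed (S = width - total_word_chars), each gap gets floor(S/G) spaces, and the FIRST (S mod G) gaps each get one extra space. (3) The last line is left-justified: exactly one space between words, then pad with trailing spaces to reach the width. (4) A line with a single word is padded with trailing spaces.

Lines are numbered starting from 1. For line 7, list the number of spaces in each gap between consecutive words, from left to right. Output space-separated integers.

Line 1: ['sweet', 'cherry', 'milk'] (min_width=17, slack=0)
Line 2: ['why', 'rice'] (min_width=8, slack=9)
Line 3: ['developer', 'big'] (min_width=13, slack=4)
Line 4: ['fish', 'black', 'cat'] (min_width=14, slack=3)
Line 5: ['letter', 'you'] (min_width=10, slack=7)
Line 6: ['version', 'been'] (min_width=12, slack=5)
Line 7: ['language', 'six'] (min_width=12, slack=5)
Line 8: ['black', 'golden'] (min_width=12, slack=5)
Line 9: ['quickly', 'tomato'] (min_width=14, slack=3)
Line 10: ['corn', 'spoon'] (min_width=10, slack=7)
Line 11: ['microwave', 'water'] (min_width=15, slack=2)

Answer: 6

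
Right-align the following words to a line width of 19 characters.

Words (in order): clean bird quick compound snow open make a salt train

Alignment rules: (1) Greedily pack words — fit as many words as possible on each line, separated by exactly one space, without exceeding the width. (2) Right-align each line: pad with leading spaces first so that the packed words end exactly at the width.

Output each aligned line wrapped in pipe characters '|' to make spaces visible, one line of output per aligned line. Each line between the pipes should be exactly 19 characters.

Answer: |   clean bird quick|
| compound snow open|
|  make a salt train|

Derivation:
Line 1: ['clean', 'bird', 'quick'] (min_width=16, slack=3)
Line 2: ['compound', 'snow', 'open'] (min_width=18, slack=1)
Line 3: ['make', 'a', 'salt', 'train'] (min_width=17, slack=2)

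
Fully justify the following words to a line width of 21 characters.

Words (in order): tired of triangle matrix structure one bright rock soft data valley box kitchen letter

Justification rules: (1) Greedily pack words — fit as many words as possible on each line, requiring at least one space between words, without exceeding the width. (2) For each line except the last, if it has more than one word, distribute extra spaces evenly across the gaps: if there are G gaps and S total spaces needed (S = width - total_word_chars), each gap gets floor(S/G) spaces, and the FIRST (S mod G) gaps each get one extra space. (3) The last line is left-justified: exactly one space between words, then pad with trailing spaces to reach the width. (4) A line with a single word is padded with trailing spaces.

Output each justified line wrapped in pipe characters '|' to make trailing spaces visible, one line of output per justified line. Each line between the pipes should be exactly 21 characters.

Answer: |tired   of   triangle|
|matrix  structure one|
|bright rock soft data|
|valley   box  kitchen|
|letter               |

Derivation:
Line 1: ['tired', 'of', 'triangle'] (min_width=17, slack=4)
Line 2: ['matrix', 'structure', 'one'] (min_width=20, slack=1)
Line 3: ['bright', 'rock', 'soft', 'data'] (min_width=21, slack=0)
Line 4: ['valley', 'box', 'kitchen'] (min_width=18, slack=3)
Line 5: ['letter'] (min_width=6, slack=15)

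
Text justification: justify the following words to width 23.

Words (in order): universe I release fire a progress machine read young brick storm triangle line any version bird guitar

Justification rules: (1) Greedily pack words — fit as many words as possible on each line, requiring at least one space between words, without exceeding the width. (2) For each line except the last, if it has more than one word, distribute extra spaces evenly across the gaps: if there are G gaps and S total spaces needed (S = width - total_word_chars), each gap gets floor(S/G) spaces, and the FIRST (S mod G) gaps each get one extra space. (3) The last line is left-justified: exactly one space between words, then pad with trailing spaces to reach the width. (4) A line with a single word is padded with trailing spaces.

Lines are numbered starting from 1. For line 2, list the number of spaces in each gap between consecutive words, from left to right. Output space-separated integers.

Line 1: ['universe', 'I', 'release', 'fire'] (min_width=23, slack=0)
Line 2: ['a', 'progress', 'machine', 'read'] (min_width=23, slack=0)
Line 3: ['young', 'brick', 'storm'] (min_width=17, slack=6)
Line 4: ['triangle', 'line', 'any'] (min_width=17, slack=6)
Line 5: ['version', 'bird', 'guitar'] (min_width=19, slack=4)

Answer: 1 1 1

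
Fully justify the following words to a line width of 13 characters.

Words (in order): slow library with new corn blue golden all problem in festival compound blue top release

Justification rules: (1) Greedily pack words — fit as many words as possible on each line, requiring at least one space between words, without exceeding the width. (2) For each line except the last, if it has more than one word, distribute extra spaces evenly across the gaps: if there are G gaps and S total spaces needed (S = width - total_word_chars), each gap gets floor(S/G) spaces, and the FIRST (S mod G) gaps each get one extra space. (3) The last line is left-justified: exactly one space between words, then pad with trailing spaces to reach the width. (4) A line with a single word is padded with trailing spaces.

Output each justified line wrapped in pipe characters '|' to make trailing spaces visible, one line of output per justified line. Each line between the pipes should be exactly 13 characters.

Line 1: ['slow', 'library'] (min_width=12, slack=1)
Line 2: ['with', 'new', 'corn'] (min_width=13, slack=0)
Line 3: ['blue', 'golden'] (min_width=11, slack=2)
Line 4: ['all', 'problem'] (min_width=11, slack=2)
Line 5: ['in', 'festival'] (min_width=11, slack=2)
Line 6: ['compound', 'blue'] (min_width=13, slack=0)
Line 7: ['top', 'release'] (min_width=11, slack=2)

Answer: |slow  library|
|with new corn|
|blue   golden|
|all   problem|
|in   festival|
|compound blue|
|top release  |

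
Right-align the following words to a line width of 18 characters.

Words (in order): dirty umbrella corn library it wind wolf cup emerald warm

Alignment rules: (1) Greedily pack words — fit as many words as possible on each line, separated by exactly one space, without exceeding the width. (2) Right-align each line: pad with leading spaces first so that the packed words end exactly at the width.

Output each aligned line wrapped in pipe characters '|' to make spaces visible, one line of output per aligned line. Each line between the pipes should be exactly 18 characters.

Answer: |    dirty umbrella|
|   corn library it|
|     wind wolf cup|
|      emerald warm|

Derivation:
Line 1: ['dirty', 'umbrella'] (min_width=14, slack=4)
Line 2: ['corn', 'library', 'it'] (min_width=15, slack=3)
Line 3: ['wind', 'wolf', 'cup'] (min_width=13, slack=5)
Line 4: ['emerald', 'warm'] (min_width=12, slack=6)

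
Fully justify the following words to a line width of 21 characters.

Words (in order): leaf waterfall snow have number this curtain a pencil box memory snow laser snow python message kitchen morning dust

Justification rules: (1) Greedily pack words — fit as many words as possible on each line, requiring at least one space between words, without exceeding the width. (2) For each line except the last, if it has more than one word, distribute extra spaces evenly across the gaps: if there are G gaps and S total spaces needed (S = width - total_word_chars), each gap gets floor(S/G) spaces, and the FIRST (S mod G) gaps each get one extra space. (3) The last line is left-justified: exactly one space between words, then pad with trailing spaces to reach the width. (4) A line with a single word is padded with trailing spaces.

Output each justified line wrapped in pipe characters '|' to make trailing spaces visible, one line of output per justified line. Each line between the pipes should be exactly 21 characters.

Answer: |leaf  waterfall  snow|
|have    number   this|
|curtain  a pencil box|
|memory   snow   laser|
|snow  python  message|
|kitchen morning dust |

Derivation:
Line 1: ['leaf', 'waterfall', 'snow'] (min_width=19, slack=2)
Line 2: ['have', 'number', 'this'] (min_width=16, slack=5)
Line 3: ['curtain', 'a', 'pencil', 'box'] (min_width=20, slack=1)
Line 4: ['memory', 'snow', 'laser'] (min_width=17, slack=4)
Line 5: ['snow', 'python', 'message'] (min_width=19, slack=2)
Line 6: ['kitchen', 'morning', 'dust'] (min_width=20, slack=1)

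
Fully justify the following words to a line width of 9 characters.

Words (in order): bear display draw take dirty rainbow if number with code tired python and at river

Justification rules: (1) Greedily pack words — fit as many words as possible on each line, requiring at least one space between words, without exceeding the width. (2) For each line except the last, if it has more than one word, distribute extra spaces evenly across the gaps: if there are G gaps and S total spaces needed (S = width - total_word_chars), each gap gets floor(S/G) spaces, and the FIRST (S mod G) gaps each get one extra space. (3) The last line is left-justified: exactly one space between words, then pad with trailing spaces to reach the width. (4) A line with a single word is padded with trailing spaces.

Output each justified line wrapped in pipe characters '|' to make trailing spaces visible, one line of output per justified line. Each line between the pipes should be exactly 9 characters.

Answer: |bear     |
|display  |
|draw take|
|dirty    |
|rainbow  |
|if number|
|with code|
|tired    |
|python   |
|and    at|
|river    |

Derivation:
Line 1: ['bear'] (min_width=4, slack=5)
Line 2: ['display'] (min_width=7, slack=2)
Line 3: ['draw', 'take'] (min_width=9, slack=0)
Line 4: ['dirty'] (min_width=5, slack=4)
Line 5: ['rainbow'] (min_width=7, slack=2)
Line 6: ['if', 'number'] (min_width=9, slack=0)
Line 7: ['with', 'code'] (min_width=9, slack=0)
Line 8: ['tired'] (min_width=5, slack=4)
Line 9: ['python'] (min_width=6, slack=3)
Line 10: ['and', 'at'] (min_width=6, slack=3)
Line 11: ['river'] (min_width=5, slack=4)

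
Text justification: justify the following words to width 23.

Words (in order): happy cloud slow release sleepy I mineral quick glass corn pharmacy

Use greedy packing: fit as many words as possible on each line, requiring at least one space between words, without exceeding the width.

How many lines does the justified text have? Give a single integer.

Line 1: ['happy', 'cloud', 'slow'] (min_width=16, slack=7)
Line 2: ['release', 'sleepy', 'I'] (min_width=16, slack=7)
Line 3: ['mineral', 'quick', 'glass'] (min_width=19, slack=4)
Line 4: ['corn', 'pharmacy'] (min_width=13, slack=10)
Total lines: 4

Answer: 4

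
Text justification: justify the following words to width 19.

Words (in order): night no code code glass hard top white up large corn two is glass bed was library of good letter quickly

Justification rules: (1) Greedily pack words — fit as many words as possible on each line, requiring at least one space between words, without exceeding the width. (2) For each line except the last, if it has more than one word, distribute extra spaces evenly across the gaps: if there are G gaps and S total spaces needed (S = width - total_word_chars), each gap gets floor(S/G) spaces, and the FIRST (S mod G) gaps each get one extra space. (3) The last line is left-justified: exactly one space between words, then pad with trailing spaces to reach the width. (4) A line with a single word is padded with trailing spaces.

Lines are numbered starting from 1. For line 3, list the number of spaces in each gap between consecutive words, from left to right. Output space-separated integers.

Answer: 1 1 1

Derivation:
Line 1: ['night', 'no', 'code', 'code'] (min_width=18, slack=1)
Line 2: ['glass', 'hard', 'top'] (min_width=14, slack=5)
Line 3: ['white', 'up', 'large', 'corn'] (min_width=19, slack=0)
Line 4: ['two', 'is', 'glass', 'bed'] (min_width=16, slack=3)
Line 5: ['was', 'library', 'of', 'good'] (min_width=19, slack=0)
Line 6: ['letter', 'quickly'] (min_width=14, slack=5)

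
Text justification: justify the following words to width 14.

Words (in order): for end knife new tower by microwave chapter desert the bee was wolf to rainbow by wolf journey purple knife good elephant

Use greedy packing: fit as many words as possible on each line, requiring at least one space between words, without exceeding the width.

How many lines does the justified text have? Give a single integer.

Line 1: ['for', 'end', 'knife'] (min_width=13, slack=1)
Line 2: ['new', 'tower', 'by'] (min_width=12, slack=2)
Line 3: ['microwave'] (min_width=9, slack=5)
Line 4: ['chapter', 'desert'] (min_width=14, slack=0)
Line 5: ['the', 'bee', 'was'] (min_width=11, slack=3)
Line 6: ['wolf', 'to'] (min_width=7, slack=7)
Line 7: ['rainbow', 'by'] (min_width=10, slack=4)
Line 8: ['wolf', 'journey'] (min_width=12, slack=2)
Line 9: ['purple', 'knife'] (min_width=12, slack=2)
Line 10: ['good', 'elephant'] (min_width=13, slack=1)
Total lines: 10

Answer: 10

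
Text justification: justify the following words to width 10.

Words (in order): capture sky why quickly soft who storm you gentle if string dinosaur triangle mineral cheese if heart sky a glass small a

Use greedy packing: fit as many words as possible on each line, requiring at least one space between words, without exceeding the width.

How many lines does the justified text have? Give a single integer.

Line 1: ['capture'] (min_width=7, slack=3)
Line 2: ['sky', 'why'] (min_width=7, slack=3)
Line 3: ['quickly'] (min_width=7, slack=3)
Line 4: ['soft', 'who'] (min_width=8, slack=2)
Line 5: ['storm', 'you'] (min_width=9, slack=1)
Line 6: ['gentle', 'if'] (min_width=9, slack=1)
Line 7: ['string'] (min_width=6, slack=4)
Line 8: ['dinosaur'] (min_width=8, slack=2)
Line 9: ['triangle'] (min_width=8, slack=2)
Line 10: ['mineral'] (min_width=7, slack=3)
Line 11: ['cheese', 'if'] (min_width=9, slack=1)
Line 12: ['heart', 'sky'] (min_width=9, slack=1)
Line 13: ['a', 'glass'] (min_width=7, slack=3)
Line 14: ['small', 'a'] (min_width=7, slack=3)
Total lines: 14

Answer: 14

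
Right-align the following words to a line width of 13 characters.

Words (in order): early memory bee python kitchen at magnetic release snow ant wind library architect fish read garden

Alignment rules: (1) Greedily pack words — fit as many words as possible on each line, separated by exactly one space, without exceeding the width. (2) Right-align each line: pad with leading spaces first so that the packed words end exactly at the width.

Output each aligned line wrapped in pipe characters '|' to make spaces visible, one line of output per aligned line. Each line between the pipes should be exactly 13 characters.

Line 1: ['early', 'memory'] (min_width=12, slack=1)
Line 2: ['bee', 'python'] (min_width=10, slack=3)
Line 3: ['kitchen', 'at'] (min_width=10, slack=3)
Line 4: ['magnetic'] (min_width=8, slack=5)
Line 5: ['release', 'snow'] (min_width=12, slack=1)
Line 6: ['ant', 'wind'] (min_width=8, slack=5)
Line 7: ['library'] (min_width=7, slack=6)
Line 8: ['architect'] (min_width=9, slack=4)
Line 9: ['fish', 'read'] (min_width=9, slack=4)
Line 10: ['garden'] (min_width=6, slack=7)

Answer: | early memory|
|   bee python|
|   kitchen at|
|     magnetic|
| release snow|
|     ant wind|
|      library|
|    architect|
|    fish read|
|       garden|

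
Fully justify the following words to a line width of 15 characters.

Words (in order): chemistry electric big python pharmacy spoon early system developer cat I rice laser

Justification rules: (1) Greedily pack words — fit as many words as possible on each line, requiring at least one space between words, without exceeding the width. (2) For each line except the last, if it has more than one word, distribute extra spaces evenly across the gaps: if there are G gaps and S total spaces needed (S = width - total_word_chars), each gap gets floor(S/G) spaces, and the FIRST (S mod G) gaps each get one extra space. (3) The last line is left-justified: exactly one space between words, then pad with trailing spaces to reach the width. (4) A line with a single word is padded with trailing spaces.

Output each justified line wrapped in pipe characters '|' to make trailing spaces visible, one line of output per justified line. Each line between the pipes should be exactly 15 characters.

Answer: |chemistry      |
|electric    big|
|python pharmacy|
|spoon     early|
|system         |
|developer cat I|
|rice laser     |

Derivation:
Line 1: ['chemistry'] (min_width=9, slack=6)
Line 2: ['electric', 'big'] (min_width=12, slack=3)
Line 3: ['python', 'pharmacy'] (min_width=15, slack=0)
Line 4: ['spoon', 'early'] (min_width=11, slack=4)
Line 5: ['system'] (min_width=6, slack=9)
Line 6: ['developer', 'cat', 'I'] (min_width=15, slack=0)
Line 7: ['rice', 'laser'] (min_width=10, slack=5)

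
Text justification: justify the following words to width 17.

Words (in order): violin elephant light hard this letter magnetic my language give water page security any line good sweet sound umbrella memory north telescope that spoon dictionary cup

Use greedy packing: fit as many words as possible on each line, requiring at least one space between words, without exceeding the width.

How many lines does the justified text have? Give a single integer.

Answer: 11

Derivation:
Line 1: ['violin', 'elephant'] (min_width=15, slack=2)
Line 2: ['light', 'hard', 'this'] (min_width=15, slack=2)
Line 3: ['letter', 'magnetic'] (min_width=15, slack=2)
Line 4: ['my', 'language', 'give'] (min_width=16, slack=1)
Line 5: ['water', 'page'] (min_width=10, slack=7)
Line 6: ['security', 'any', 'line'] (min_width=17, slack=0)
Line 7: ['good', 'sweet', 'sound'] (min_width=16, slack=1)
Line 8: ['umbrella', 'memory'] (min_width=15, slack=2)
Line 9: ['north', 'telescope'] (min_width=15, slack=2)
Line 10: ['that', 'spoon'] (min_width=10, slack=7)
Line 11: ['dictionary', 'cup'] (min_width=14, slack=3)
Total lines: 11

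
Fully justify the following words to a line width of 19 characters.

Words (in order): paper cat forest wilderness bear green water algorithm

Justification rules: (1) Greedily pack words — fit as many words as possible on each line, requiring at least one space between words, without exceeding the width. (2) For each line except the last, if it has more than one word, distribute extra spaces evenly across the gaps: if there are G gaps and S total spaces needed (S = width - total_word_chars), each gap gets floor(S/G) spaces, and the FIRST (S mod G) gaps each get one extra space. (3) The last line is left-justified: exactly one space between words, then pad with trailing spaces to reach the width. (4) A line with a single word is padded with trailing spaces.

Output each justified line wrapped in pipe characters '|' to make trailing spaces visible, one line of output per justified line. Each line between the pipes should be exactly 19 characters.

Answer: |paper   cat  forest|
|wilderness     bear|
|green         water|
|algorithm          |

Derivation:
Line 1: ['paper', 'cat', 'forest'] (min_width=16, slack=3)
Line 2: ['wilderness', 'bear'] (min_width=15, slack=4)
Line 3: ['green', 'water'] (min_width=11, slack=8)
Line 4: ['algorithm'] (min_width=9, slack=10)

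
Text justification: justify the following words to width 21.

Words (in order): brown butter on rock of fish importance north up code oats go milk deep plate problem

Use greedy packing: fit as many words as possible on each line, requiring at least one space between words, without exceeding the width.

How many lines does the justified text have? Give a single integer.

Answer: 5

Derivation:
Line 1: ['brown', 'butter', 'on', 'rock'] (min_width=20, slack=1)
Line 2: ['of', 'fish', 'importance'] (min_width=18, slack=3)
Line 3: ['north', 'up', 'code', 'oats', 'go'] (min_width=21, slack=0)
Line 4: ['milk', 'deep', 'plate'] (min_width=15, slack=6)
Line 5: ['problem'] (min_width=7, slack=14)
Total lines: 5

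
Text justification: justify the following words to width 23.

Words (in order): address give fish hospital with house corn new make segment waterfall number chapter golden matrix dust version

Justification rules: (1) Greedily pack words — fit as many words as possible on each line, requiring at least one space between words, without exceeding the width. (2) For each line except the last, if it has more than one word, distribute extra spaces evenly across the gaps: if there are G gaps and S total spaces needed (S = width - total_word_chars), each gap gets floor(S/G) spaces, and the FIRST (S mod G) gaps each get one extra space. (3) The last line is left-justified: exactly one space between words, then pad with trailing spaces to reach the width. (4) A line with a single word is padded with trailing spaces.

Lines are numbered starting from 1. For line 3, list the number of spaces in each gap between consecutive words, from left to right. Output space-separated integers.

Answer: 2 2 1

Derivation:
Line 1: ['address', 'give', 'fish'] (min_width=17, slack=6)
Line 2: ['hospital', 'with', 'house'] (min_width=19, slack=4)
Line 3: ['corn', 'new', 'make', 'segment'] (min_width=21, slack=2)
Line 4: ['waterfall', 'number'] (min_width=16, slack=7)
Line 5: ['chapter', 'golden', 'matrix'] (min_width=21, slack=2)
Line 6: ['dust', 'version'] (min_width=12, slack=11)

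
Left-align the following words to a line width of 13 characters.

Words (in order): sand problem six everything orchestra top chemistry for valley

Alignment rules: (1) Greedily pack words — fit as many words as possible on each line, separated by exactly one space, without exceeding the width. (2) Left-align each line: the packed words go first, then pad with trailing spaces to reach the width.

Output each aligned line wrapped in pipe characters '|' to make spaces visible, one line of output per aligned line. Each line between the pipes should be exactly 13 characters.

Answer: |sand problem |
|six          |
|everything   |
|orchestra top|
|chemistry for|
|valley       |

Derivation:
Line 1: ['sand', 'problem'] (min_width=12, slack=1)
Line 2: ['six'] (min_width=3, slack=10)
Line 3: ['everything'] (min_width=10, slack=3)
Line 4: ['orchestra', 'top'] (min_width=13, slack=0)
Line 5: ['chemistry', 'for'] (min_width=13, slack=0)
Line 6: ['valley'] (min_width=6, slack=7)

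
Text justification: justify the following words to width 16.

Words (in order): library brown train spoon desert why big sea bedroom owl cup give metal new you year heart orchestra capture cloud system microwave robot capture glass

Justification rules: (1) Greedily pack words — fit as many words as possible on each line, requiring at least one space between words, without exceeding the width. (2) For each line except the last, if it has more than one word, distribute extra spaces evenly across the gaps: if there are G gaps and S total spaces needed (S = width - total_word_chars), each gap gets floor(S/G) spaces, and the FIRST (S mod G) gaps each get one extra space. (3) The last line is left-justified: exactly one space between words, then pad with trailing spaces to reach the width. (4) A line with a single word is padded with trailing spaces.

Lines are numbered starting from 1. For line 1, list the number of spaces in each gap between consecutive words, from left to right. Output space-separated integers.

Answer: 4

Derivation:
Line 1: ['library', 'brown'] (min_width=13, slack=3)
Line 2: ['train', 'spoon'] (min_width=11, slack=5)
Line 3: ['desert', 'why', 'big'] (min_width=14, slack=2)
Line 4: ['sea', 'bedroom', 'owl'] (min_width=15, slack=1)
Line 5: ['cup', 'give', 'metal'] (min_width=14, slack=2)
Line 6: ['new', 'you', 'year'] (min_width=12, slack=4)
Line 7: ['heart', 'orchestra'] (min_width=15, slack=1)
Line 8: ['capture', 'cloud'] (min_width=13, slack=3)
Line 9: ['system', 'microwave'] (min_width=16, slack=0)
Line 10: ['robot', 'capture'] (min_width=13, slack=3)
Line 11: ['glass'] (min_width=5, slack=11)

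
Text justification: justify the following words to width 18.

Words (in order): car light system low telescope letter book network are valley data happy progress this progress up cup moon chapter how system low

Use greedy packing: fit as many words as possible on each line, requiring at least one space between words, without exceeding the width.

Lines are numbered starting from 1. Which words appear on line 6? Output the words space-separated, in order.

Line 1: ['car', 'light', 'system'] (min_width=16, slack=2)
Line 2: ['low', 'telescope'] (min_width=13, slack=5)
Line 3: ['letter', 'book'] (min_width=11, slack=7)
Line 4: ['network', 'are', 'valley'] (min_width=18, slack=0)
Line 5: ['data', 'happy'] (min_width=10, slack=8)
Line 6: ['progress', 'this'] (min_width=13, slack=5)
Line 7: ['progress', 'up', 'cup'] (min_width=15, slack=3)
Line 8: ['moon', 'chapter', 'how'] (min_width=16, slack=2)
Line 9: ['system', 'low'] (min_width=10, slack=8)

Answer: progress this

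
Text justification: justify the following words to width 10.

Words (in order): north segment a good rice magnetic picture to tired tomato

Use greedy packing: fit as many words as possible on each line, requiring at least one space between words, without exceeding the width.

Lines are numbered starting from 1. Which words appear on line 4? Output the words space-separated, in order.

Answer: magnetic

Derivation:
Line 1: ['north'] (min_width=5, slack=5)
Line 2: ['segment', 'a'] (min_width=9, slack=1)
Line 3: ['good', 'rice'] (min_width=9, slack=1)
Line 4: ['magnetic'] (min_width=8, slack=2)
Line 5: ['picture', 'to'] (min_width=10, slack=0)
Line 6: ['tired'] (min_width=5, slack=5)
Line 7: ['tomato'] (min_width=6, slack=4)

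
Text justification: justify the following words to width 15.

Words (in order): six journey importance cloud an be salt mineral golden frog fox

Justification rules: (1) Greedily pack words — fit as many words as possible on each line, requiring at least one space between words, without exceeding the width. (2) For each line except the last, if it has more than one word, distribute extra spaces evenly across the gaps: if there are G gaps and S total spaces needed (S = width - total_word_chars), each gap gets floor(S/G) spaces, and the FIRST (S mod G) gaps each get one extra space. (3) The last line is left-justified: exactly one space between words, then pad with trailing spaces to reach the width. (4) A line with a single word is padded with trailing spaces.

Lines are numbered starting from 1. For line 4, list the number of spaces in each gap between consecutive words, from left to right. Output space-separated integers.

Answer: 4

Derivation:
Line 1: ['six', 'journey'] (min_width=11, slack=4)
Line 2: ['importance'] (min_width=10, slack=5)
Line 3: ['cloud', 'an', 'be'] (min_width=11, slack=4)
Line 4: ['salt', 'mineral'] (min_width=12, slack=3)
Line 5: ['golden', 'frog', 'fox'] (min_width=15, slack=0)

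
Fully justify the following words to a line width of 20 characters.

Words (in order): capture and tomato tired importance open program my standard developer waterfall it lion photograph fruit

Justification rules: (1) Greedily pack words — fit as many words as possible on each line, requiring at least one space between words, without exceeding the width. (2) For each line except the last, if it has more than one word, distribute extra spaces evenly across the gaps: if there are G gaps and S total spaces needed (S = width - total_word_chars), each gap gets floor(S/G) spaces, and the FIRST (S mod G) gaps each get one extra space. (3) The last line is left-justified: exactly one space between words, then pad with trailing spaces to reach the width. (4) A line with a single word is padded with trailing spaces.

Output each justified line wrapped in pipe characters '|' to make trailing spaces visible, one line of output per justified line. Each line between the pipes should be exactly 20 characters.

Line 1: ['capture', 'and', 'tomato'] (min_width=18, slack=2)
Line 2: ['tired', 'importance'] (min_width=16, slack=4)
Line 3: ['open', 'program', 'my'] (min_width=15, slack=5)
Line 4: ['standard', 'developer'] (min_width=18, slack=2)
Line 5: ['waterfall', 'it', 'lion'] (min_width=17, slack=3)
Line 6: ['photograph', 'fruit'] (min_width=16, slack=4)

Answer: |capture  and  tomato|
|tired     importance|
|open    program   my|
|standard   developer|
|waterfall   it  lion|
|photograph fruit    |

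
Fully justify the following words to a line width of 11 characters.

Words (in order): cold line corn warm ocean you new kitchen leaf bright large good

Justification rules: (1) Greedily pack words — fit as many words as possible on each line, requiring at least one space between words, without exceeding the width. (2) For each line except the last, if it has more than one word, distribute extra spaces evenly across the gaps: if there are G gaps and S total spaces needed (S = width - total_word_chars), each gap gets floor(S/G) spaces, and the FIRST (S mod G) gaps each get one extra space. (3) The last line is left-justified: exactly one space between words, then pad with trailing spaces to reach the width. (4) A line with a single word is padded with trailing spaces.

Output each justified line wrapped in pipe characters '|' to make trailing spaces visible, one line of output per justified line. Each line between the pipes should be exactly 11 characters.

Answer: |cold   line|
|corn   warm|
|ocean   you|
|new kitchen|
|leaf bright|
|large good |

Derivation:
Line 1: ['cold', 'line'] (min_width=9, slack=2)
Line 2: ['corn', 'warm'] (min_width=9, slack=2)
Line 3: ['ocean', 'you'] (min_width=9, slack=2)
Line 4: ['new', 'kitchen'] (min_width=11, slack=0)
Line 5: ['leaf', 'bright'] (min_width=11, slack=0)
Line 6: ['large', 'good'] (min_width=10, slack=1)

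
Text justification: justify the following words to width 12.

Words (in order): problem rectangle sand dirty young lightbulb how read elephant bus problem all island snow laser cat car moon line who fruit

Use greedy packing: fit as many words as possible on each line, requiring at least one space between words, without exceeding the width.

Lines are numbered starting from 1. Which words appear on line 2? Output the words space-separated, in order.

Answer: rectangle

Derivation:
Line 1: ['problem'] (min_width=7, slack=5)
Line 2: ['rectangle'] (min_width=9, slack=3)
Line 3: ['sand', 'dirty'] (min_width=10, slack=2)
Line 4: ['young'] (min_width=5, slack=7)
Line 5: ['lightbulb'] (min_width=9, slack=3)
Line 6: ['how', 'read'] (min_width=8, slack=4)
Line 7: ['elephant', 'bus'] (min_width=12, slack=0)
Line 8: ['problem', 'all'] (min_width=11, slack=1)
Line 9: ['island', 'snow'] (min_width=11, slack=1)
Line 10: ['laser', 'cat'] (min_width=9, slack=3)
Line 11: ['car', 'moon'] (min_width=8, slack=4)
Line 12: ['line', 'who'] (min_width=8, slack=4)
Line 13: ['fruit'] (min_width=5, slack=7)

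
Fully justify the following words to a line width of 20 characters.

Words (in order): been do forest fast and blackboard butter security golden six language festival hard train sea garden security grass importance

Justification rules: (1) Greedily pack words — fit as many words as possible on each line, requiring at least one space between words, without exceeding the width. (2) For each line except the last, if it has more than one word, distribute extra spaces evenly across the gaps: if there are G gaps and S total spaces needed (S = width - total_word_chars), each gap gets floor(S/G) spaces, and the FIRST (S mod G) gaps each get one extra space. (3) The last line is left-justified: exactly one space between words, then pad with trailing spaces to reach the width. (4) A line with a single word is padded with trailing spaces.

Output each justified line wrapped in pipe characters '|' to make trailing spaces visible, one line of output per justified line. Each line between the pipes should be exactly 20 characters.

Line 1: ['been', 'do', 'forest', 'fast'] (min_width=19, slack=1)
Line 2: ['and', 'blackboard'] (min_width=14, slack=6)
Line 3: ['butter', 'security'] (min_width=15, slack=5)
Line 4: ['golden', 'six', 'language'] (min_width=19, slack=1)
Line 5: ['festival', 'hard', 'train'] (min_width=19, slack=1)
Line 6: ['sea', 'garden', 'security'] (min_width=19, slack=1)
Line 7: ['grass', 'importance'] (min_width=16, slack=4)

Answer: |been  do forest fast|
|and       blackboard|
|butter      security|
|golden  six language|
|festival  hard train|
|sea  garden security|
|grass importance    |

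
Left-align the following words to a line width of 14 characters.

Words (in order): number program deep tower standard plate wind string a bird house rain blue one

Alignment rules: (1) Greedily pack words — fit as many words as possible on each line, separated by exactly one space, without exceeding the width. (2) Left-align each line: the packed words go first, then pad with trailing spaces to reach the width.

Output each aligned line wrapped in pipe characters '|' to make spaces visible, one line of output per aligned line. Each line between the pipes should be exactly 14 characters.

Answer: |number program|
|deep tower    |
|standard plate|
|wind string a |
|bird house    |
|rain blue one |

Derivation:
Line 1: ['number', 'program'] (min_width=14, slack=0)
Line 2: ['deep', 'tower'] (min_width=10, slack=4)
Line 3: ['standard', 'plate'] (min_width=14, slack=0)
Line 4: ['wind', 'string', 'a'] (min_width=13, slack=1)
Line 5: ['bird', 'house'] (min_width=10, slack=4)
Line 6: ['rain', 'blue', 'one'] (min_width=13, slack=1)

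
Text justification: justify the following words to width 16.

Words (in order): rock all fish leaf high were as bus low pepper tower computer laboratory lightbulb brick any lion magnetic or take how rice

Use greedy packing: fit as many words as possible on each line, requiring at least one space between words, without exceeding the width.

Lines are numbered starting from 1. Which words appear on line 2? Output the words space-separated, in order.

Answer: leaf high were

Derivation:
Line 1: ['rock', 'all', 'fish'] (min_width=13, slack=3)
Line 2: ['leaf', 'high', 'were'] (min_width=14, slack=2)
Line 3: ['as', 'bus', 'low'] (min_width=10, slack=6)
Line 4: ['pepper', 'tower'] (min_width=12, slack=4)
Line 5: ['computer'] (min_width=8, slack=8)
Line 6: ['laboratory'] (min_width=10, slack=6)
Line 7: ['lightbulb', 'brick'] (min_width=15, slack=1)
Line 8: ['any', 'lion'] (min_width=8, slack=8)
Line 9: ['magnetic', 'or', 'take'] (min_width=16, slack=0)
Line 10: ['how', 'rice'] (min_width=8, slack=8)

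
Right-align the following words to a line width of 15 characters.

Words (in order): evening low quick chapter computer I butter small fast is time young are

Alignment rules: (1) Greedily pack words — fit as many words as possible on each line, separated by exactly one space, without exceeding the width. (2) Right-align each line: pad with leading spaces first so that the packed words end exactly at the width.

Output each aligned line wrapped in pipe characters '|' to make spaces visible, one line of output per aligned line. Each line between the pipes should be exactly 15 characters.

Line 1: ['evening', 'low'] (min_width=11, slack=4)
Line 2: ['quick', 'chapter'] (min_width=13, slack=2)
Line 3: ['computer', 'I'] (min_width=10, slack=5)
Line 4: ['butter', 'small'] (min_width=12, slack=3)
Line 5: ['fast', 'is', 'time'] (min_width=12, slack=3)
Line 6: ['young', 'are'] (min_width=9, slack=6)

Answer: |    evening low|
|  quick chapter|
|     computer I|
|   butter small|
|   fast is time|
|      young are|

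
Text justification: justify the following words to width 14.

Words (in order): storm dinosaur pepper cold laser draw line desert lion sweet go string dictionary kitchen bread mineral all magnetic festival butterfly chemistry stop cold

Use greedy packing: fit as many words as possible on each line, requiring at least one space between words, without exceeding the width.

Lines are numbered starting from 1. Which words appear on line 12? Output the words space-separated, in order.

Line 1: ['storm', 'dinosaur'] (min_width=14, slack=0)
Line 2: ['pepper', 'cold'] (min_width=11, slack=3)
Line 3: ['laser', 'draw'] (min_width=10, slack=4)
Line 4: ['line', 'desert'] (min_width=11, slack=3)
Line 5: ['lion', 'sweet', 'go'] (min_width=13, slack=1)
Line 6: ['string'] (min_width=6, slack=8)
Line 7: ['dictionary'] (min_width=10, slack=4)
Line 8: ['kitchen', 'bread'] (min_width=13, slack=1)
Line 9: ['mineral', 'all'] (min_width=11, slack=3)
Line 10: ['magnetic'] (min_width=8, slack=6)
Line 11: ['festival'] (min_width=8, slack=6)
Line 12: ['butterfly'] (min_width=9, slack=5)
Line 13: ['chemistry', 'stop'] (min_width=14, slack=0)
Line 14: ['cold'] (min_width=4, slack=10)

Answer: butterfly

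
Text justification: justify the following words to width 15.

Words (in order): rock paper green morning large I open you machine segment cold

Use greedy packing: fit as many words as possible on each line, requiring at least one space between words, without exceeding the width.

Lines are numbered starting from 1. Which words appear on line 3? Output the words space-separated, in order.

Answer: large I open

Derivation:
Line 1: ['rock', 'paper'] (min_width=10, slack=5)
Line 2: ['green', 'morning'] (min_width=13, slack=2)
Line 3: ['large', 'I', 'open'] (min_width=12, slack=3)
Line 4: ['you', 'machine'] (min_width=11, slack=4)
Line 5: ['segment', 'cold'] (min_width=12, slack=3)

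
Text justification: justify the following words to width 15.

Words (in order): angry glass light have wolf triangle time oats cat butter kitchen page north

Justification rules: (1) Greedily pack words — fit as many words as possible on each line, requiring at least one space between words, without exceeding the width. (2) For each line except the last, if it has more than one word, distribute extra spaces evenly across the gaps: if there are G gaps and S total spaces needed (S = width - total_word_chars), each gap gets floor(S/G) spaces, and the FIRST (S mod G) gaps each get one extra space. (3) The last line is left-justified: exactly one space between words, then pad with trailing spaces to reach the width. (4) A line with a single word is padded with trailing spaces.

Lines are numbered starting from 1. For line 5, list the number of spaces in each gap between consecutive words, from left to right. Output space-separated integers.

Line 1: ['angry', 'glass'] (min_width=11, slack=4)
Line 2: ['light', 'have', 'wolf'] (min_width=15, slack=0)
Line 3: ['triangle', 'time'] (min_width=13, slack=2)
Line 4: ['oats', 'cat', 'butter'] (min_width=15, slack=0)
Line 5: ['kitchen', 'page'] (min_width=12, slack=3)
Line 6: ['north'] (min_width=5, slack=10)

Answer: 4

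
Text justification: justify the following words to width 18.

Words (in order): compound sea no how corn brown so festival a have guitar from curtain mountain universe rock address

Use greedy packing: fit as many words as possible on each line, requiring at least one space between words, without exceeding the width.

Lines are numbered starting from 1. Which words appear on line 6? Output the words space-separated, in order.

Answer: universe rock

Derivation:
Line 1: ['compound', 'sea', 'no'] (min_width=15, slack=3)
Line 2: ['how', 'corn', 'brown', 'so'] (min_width=17, slack=1)
Line 3: ['festival', 'a', 'have'] (min_width=15, slack=3)
Line 4: ['guitar', 'from'] (min_width=11, slack=7)
Line 5: ['curtain', 'mountain'] (min_width=16, slack=2)
Line 6: ['universe', 'rock'] (min_width=13, slack=5)
Line 7: ['address'] (min_width=7, slack=11)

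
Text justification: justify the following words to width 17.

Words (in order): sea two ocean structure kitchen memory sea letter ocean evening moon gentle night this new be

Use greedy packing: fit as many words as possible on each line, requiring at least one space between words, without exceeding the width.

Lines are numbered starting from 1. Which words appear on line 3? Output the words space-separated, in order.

Line 1: ['sea', 'two', 'ocean'] (min_width=13, slack=4)
Line 2: ['structure', 'kitchen'] (min_width=17, slack=0)
Line 3: ['memory', 'sea', 'letter'] (min_width=17, slack=0)
Line 4: ['ocean', 'evening'] (min_width=13, slack=4)
Line 5: ['moon', 'gentle', 'night'] (min_width=17, slack=0)
Line 6: ['this', 'new', 'be'] (min_width=11, slack=6)

Answer: memory sea letter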